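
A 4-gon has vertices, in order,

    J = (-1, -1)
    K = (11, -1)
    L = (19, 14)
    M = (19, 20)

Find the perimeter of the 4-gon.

|JK| = √((12)² + (0)²) = √144 = 12
|KL| = √((8)² + (15)²) = √289 = 17
|LM| = √((0)² + (6)²) = √36 = 6
|MJ| = √((-20)² + (-21)²) = √841 = 29
Perimeter = 12 + 17 + 6 + 29 = 64.

64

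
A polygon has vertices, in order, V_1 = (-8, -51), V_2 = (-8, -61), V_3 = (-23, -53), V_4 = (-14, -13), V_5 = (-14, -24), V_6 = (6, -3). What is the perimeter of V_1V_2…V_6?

|V_1V_2| = √((0)² + (-10)²) = √100 = 10
|V_2V_3| = √((-15)² + (8)²) = √289 = 17
|V_3V_4| = √((9)² + (40)²) = √1681 = 41
|V_4V_5| = √((0)² + (-11)²) = √121 = 11
|V_5V_6| = √((20)² + (21)²) = √841 = 29
|V_6V_1| = √((-14)² + (-48)²) = √2500 = 50
Perimeter = 10 + 17 + 41 + 11 + 29 + 50 = 158.

158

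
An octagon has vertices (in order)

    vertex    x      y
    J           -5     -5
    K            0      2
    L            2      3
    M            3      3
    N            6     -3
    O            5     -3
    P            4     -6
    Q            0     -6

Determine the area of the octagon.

59.5

Apply the shoelace formula: 2A = Σ (x_i·y_{i+1} − x_{i+1}·y_i), indices taken mod 8.
Σ = (-10) + (-4) + (-3) + (-27) + (-3) + (-18) + (-24) + (-30) = -119
Area = |Σ|/2 = 59.5.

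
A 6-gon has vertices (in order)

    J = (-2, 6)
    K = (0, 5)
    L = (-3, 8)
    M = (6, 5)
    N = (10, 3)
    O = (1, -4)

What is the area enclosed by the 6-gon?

67.5

Σ = (-10) + (15) + (-63) + (-32) + (-43) + (-2) = -135
Area = |Σ|/2 = 67.5.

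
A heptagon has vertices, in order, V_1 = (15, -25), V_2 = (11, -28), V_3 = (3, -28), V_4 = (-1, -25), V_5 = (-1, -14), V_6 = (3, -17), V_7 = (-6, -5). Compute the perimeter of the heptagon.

78

|V_1V_2| = √((-4)² + (-3)²) = √25 = 5
|V_2V_3| = √((-8)² + (0)²) = √64 = 8
|V_3V_4| = √((-4)² + (3)²) = √25 = 5
|V_4V_5| = √((0)² + (11)²) = √121 = 11
|V_5V_6| = √((4)² + (-3)²) = √25 = 5
|V_6V_7| = √((-9)² + (12)²) = √225 = 15
|V_7V_1| = √((21)² + (-20)²) = √841 = 29
Perimeter = 5 + 8 + 5 + 11 + 5 + 15 + 29 = 78.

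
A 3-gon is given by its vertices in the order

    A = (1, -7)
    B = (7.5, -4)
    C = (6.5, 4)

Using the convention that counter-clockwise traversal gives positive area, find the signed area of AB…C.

27.5

Apply the shoelace (surveyor's) formula: 2A = Σ (x_i·y_{i+1} − x_{i+1}·y_i), indices taken mod 3.
A→B: (1)(-4) − (7.5)(-7) = 48.5
B→C: (7.5)(4) − (6.5)(-4) = 56
C→A: (6.5)(-7) − (1)(4) = -49.5
Σ = 55
Signed area = Σ/2 = 27.5 (positive ⇒ counter-clockwise traversal).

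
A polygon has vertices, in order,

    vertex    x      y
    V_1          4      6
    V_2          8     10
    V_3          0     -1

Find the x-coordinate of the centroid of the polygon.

4

Apply the shoelace formula. First the cross-terms c_i = x_i·y_{i+1} − x_{i+1}·y_i:
  -8, -8, 4  ⇒  2A = -12, A = -6.
Then Σ (x_i + x_{i+1})·c_i = -144, so x̄ = -144 / (6·(-6)) = 4.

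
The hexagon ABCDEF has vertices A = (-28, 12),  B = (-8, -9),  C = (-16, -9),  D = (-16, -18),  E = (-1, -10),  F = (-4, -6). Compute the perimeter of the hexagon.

98

|AB| = √((20)² + (-21)²) = √841 = 29
|BC| = √((-8)² + (0)²) = √64 = 8
|CD| = √((0)² + (-9)²) = √81 = 9
|DE| = √((15)² + (8)²) = √289 = 17
|EF| = √((-3)² + (4)²) = √25 = 5
|FA| = √((-24)² + (18)²) = √900 = 30
Perimeter = 29 + 8 + 9 + 17 + 5 + 30 = 98.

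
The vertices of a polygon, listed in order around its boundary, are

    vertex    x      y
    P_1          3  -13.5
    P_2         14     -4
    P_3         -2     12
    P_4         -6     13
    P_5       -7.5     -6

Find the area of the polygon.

P_1→P_2: (3)(-4) − (14)(-13.5) = 177
P_2→P_3: (14)(12) − (-2)(-4) = 160
P_3→P_4: (-2)(13) − (-6)(12) = 46
P_4→P_5: (-6)(-6) − (-7.5)(13) = 133.5
P_5→P_1: (-7.5)(-13.5) − (3)(-6) = 119.25
Σ = 635.75
Area = |Σ|/2 = 317.875.

317.875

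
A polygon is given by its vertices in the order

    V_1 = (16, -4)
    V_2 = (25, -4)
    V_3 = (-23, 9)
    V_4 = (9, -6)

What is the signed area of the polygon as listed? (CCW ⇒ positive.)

143

Apply the shoelace formula: 2A = Σ (x_i·y_{i+1} − x_{i+1}·y_i), indices taken mod 4.
Σ = (36) + (133) + (57) + (60) = 286
Signed area = Σ/2 = 143 (positive ⇒ counter-clockwise traversal).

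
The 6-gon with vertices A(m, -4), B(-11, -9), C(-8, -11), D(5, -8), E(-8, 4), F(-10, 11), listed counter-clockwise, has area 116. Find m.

The doubled signed area Σ (x_i y_{i+1} − x_{i+1} y_i) is linear in m.
With m=0 it equals 72; the coefficient of m is -20 (from the two edges through A).
So -20·m + 72 = 2·116 = 232 ⇒ m = -8.

-8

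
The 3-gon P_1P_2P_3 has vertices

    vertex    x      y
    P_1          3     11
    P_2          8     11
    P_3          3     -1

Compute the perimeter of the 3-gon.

|P_1P_2| = √((5)² + (0)²) = √25 = 5
|P_2P_3| = √((-5)² + (-12)²) = √169 = 13
|P_3P_1| = √((0)² + (12)²) = √144 = 12
Perimeter = 5 + 13 + 12 = 30.

30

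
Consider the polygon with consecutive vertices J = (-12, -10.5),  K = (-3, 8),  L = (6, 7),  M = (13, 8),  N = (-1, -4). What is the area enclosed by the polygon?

Apply the surveyor's formula: 2A = Σ (x_i·y_{i+1} − x_{i+1}·y_i), indices taken mod 5.
J→K: (-12)(8) − (-3)(-10.5) = -127.5
K→L: (-3)(7) − (6)(8) = -69
L→M: (6)(8) − (13)(7) = -43
M→N: (13)(-4) − (-1)(8) = -44
N→J: (-1)(-10.5) − (-12)(-4) = -37.5
Σ = -321
Area = |Σ|/2 = 160.5.

160.5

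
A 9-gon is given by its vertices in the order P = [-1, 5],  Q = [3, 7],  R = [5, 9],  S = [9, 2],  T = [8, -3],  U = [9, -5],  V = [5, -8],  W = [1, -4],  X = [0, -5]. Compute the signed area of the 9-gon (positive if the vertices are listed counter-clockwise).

-113

Cross-terms: -22, -8, -71, -43, -13, -47, -12, -5, -5  ⇒  Σ = -226
Signed area = Σ/2 = -113 (negative ⇒ clockwise traversal).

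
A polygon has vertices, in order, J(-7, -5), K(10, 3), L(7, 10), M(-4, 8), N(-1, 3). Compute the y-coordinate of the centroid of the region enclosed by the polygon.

Apply Gauss's area formula. First the cross-terms c_i = x_i·y_{i+1} − x_{i+1}·y_i:
  29, 79, 96, -4, 26  ⇒  2A = 226, A = 113.
Then Σ (y_i + y_{i+1})·c_i = 2601, so ȳ = 2601 / (6·113) = 867/226.

867/226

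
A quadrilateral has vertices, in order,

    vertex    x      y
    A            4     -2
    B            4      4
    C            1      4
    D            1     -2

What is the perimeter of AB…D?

|AB| = √((0)² + (6)²) = √36 = 6
|BC| = √((-3)² + (0)²) = √9 = 3
|CD| = √((0)² + (-6)²) = √36 = 6
|DA| = √((3)² + (0)²) = √9 = 3
Perimeter = 6 + 3 + 6 + 3 = 18.

18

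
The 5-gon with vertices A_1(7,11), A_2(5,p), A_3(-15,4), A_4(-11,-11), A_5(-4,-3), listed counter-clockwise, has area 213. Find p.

Write out the shoelace sum; only the two edges meeting at A_2 involve p:
2·Area = [(7·p − 5·11) + (5·4 − (-15)·p)] + 175
       = 22·p + 140 = 426
⇒ p = 13.

13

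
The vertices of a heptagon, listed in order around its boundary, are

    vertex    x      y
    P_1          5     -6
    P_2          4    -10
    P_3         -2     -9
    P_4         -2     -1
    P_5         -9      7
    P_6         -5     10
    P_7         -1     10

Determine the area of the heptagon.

Apply Gauss's area formula: 2A = Σ (x_i·y_{i+1} − x_{i+1}·y_i), indices taken mod 7.
Σ = (-26) + (-56) + (-16) + (-23) + (-55) + (-40) + (-44) = -260
Area = |Σ|/2 = 130.

130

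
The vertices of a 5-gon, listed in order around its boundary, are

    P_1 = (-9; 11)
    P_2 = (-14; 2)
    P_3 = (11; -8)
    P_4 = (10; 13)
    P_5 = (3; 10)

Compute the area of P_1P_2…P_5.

316.5

Σ = (136) + (90) + (223) + (61) + (123) = 633
Area = |Σ|/2 = 316.5.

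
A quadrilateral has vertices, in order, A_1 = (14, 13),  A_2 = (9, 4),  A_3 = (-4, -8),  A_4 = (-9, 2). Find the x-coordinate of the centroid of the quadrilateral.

4/3

Apply the shoelace formula. First the cross-terms c_i = x_i·y_{i+1} − x_{i+1}·y_i:
  -61, -56, -80, -145  ⇒  2A = -342, A = -171.
Then Σ (x_i + x_{i+1})·c_i = -1368, so x̄ = -1368 / (6·(-171)) = 4/3.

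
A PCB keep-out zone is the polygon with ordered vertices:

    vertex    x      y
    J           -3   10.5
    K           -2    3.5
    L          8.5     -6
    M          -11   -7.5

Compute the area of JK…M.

Apply the surveyor's formula: 2A = Σ (x_i·y_{i+1} − x_{i+1}·y_i), indices taken mod 4.
J→K: (-3)(3.5) − (-2)(10.5) = 10.5
K→L: (-2)(-6) − (8.5)(3.5) = -17.75
L→M: (8.5)(-7.5) − (-11)(-6) = -129.75
M→J: (-11)(10.5) − (-3)(-7.5) = -138
Σ = -275
Area = |Σ|/2 = 137.5.

137.5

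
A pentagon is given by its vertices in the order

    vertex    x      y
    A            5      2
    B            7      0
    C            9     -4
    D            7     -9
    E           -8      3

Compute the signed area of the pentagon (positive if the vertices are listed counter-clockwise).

Apply Gauss's area formula: 2A = Σ (x_i·y_{i+1} − x_{i+1}·y_i), indices taken mod 5.
Σ = (-14) + (-28) + (-53) + (-51) + (-31) = -177
Signed area = Σ/2 = -88.5 (negative ⇒ clockwise traversal).

-88.5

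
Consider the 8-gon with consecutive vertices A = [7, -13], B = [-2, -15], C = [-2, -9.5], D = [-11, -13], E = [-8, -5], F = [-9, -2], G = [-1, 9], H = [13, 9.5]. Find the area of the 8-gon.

A→B: (7)(-15) − (-2)(-13) = -131
B→C: (-2)(-9.5) − (-2)(-15) = -11
C→D: (-2)(-13) − (-11)(-9.5) = -78.5
D→E: (-11)(-5) − (-8)(-13) = -49
E→F: (-8)(-2) − (-9)(-5) = -29
F→G: (-9)(9) − (-1)(-2) = -83
G→H: (-1)(9.5) − (13)(9) = -126.5
H→A: (13)(-13) − (7)(9.5) = -235.5
Σ = -743.5
Area = |Σ|/2 = 371.75.

371.75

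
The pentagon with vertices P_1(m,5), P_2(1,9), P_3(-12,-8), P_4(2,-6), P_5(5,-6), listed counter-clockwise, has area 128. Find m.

2

Write out the shoelace sum; only the two edges meeting at P_1 involve m:
2·Area = [(5·5 − m·(-6)) + (m·9 − 1·5)] + 206
       = 15·m + 226 = 256
⇒ m = 2.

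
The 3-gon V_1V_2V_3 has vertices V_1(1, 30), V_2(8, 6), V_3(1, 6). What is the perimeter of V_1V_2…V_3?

56

|V_1V_2| = √((7)² + (-24)²) = √625 = 25
|V_2V_3| = √((-7)² + (0)²) = √49 = 7
|V_3V_1| = √((0)² + (24)²) = √576 = 24
Perimeter = 25 + 7 + 24 = 56.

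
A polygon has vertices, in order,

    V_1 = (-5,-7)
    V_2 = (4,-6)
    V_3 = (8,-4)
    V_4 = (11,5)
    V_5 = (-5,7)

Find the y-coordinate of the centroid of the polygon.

39/173

Apply Gauss's area formula. First the cross-terms c_i = x_i·y_{i+1} − x_{i+1}·y_i:
  58, 32, 84, 102, 70  ⇒  2A = 346, A = 173.
Then Σ (y_i + y_{i+1})·c_i = 234, so ȳ = 234 / (6·173) = 39/173.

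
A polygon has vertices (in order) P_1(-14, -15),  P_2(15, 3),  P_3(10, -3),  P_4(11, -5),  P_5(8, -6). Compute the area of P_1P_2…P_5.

69.5

Σ = (183) + (-75) + (-17) + (-26) + (-204) = -139
Area = |Σ|/2 = 69.5.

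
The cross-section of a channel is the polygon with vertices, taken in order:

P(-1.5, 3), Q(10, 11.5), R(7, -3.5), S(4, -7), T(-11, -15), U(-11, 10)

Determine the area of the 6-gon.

313.875

Σ = (-47.25) + (-115.5) + (-35) + (-137) + (-275) + (-18) = -627.75
Area = |Σ|/2 = 313.875.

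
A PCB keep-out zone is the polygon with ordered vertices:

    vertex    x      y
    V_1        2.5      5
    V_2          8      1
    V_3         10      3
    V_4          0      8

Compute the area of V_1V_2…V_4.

Apply Gauss's area formula: 2A = Σ (x_i·y_{i+1} − x_{i+1}·y_i), indices taken mod 4.
Cross-terms: -37.5, 14, 80, -20  ⇒  Σ = 36.5
Area = |Σ|/2 = 18.25.

18.25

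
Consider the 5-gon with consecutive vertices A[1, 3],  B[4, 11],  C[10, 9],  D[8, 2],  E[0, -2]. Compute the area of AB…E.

Apply Gauss's area formula: 2A = Σ (x_i·y_{i+1} − x_{i+1}·y_i), indices taken mod 5.
A→B: (1)(11) − (4)(3) = -1
B→C: (4)(9) − (10)(11) = -74
C→D: (10)(2) − (8)(9) = -52
D→E: (8)(-2) − (0)(2) = -16
E→A: (0)(3) − (1)(-2) = 2
Σ = -141
Area = |Σ|/2 = 70.5.

70.5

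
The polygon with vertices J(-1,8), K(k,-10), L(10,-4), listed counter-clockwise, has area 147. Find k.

-9

Write out the shoelace sum; only the two edges meeting at K involve k:
2·Area = [((-1)·(-10) − k·8) + (k·(-4) − 10·(-10))] + 76
       = -12·k + 186 = 294
⇒ k = -9.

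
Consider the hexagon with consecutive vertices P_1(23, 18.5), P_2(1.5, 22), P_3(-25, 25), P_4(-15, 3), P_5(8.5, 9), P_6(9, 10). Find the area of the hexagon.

572.875

Apply the surveyor's formula: 2A = Σ (x_i·y_{i+1} − x_{i+1}·y_i), indices taken mod 6.
Cross-terms: 478.25, 587.5, 300, -160.5, 4, -63.5  ⇒  Σ = 1145.75
Area = |Σ|/2 = 572.875.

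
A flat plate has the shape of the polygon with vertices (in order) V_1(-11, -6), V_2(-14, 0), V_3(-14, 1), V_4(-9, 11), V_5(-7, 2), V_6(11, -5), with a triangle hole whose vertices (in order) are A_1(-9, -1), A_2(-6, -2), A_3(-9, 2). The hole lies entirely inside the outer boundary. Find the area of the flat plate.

Outer boundary:
Apply Gauss's area formula: 2A = Σ (x_i·y_{i+1} − x_{i+1}·y_i), indices taken mod 6.
Σ = (-84) + (-14) + (-145) + (59) + (13) + (-121) = -292
Area = |Σ|/2 = 146.
Hole:
Apply the shoelace (surveyor's) formula: 2A = Σ (x_i·y_{i+1} − x_{i+1}·y_i), indices taken mod 3.
A_1→A_2: (-9)(-2) − (-6)(-1) = 12
A_2→A_3: (-6)(2) − (-9)(-2) = -30
A_3→A_1: (-9)(-1) − (-9)(2) = 27
Σ = 9
Area = |Σ|/2 = 4.5.
Net area = 146 − 4.5 = 141.5.

141.5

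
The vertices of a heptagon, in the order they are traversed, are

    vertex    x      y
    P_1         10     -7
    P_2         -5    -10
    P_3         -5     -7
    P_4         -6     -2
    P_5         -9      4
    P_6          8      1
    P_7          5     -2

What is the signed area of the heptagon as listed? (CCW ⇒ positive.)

-150.5

Apply the surveyor's formula: 2A = Σ (x_i·y_{i+1} − x_{i+1}·y_i), indices taken mod 7.
Cross-terms: -135, -15, -32, -42, -41, -21, -15  ⇒  Σ = -301
Signed area = Σ/2 = -150.5 (negative ⇒ clockwise traversal).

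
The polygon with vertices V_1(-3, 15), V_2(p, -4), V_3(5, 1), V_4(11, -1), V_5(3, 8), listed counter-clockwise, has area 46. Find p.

6

The doubled signed area Σ (x_i y_{i+1} − x_{i+1} y_i) is linear in p.
With p=0 it equals 176; the coefficient of p is -14 (from the two edges through V_2).
So -14·p + 176 = 2·46 = 92 ⇒ p = 6.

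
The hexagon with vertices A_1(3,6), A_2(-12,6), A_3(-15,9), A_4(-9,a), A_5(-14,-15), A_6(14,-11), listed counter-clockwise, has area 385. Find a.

-1

The doubled signed area Σ (x_i y_{i+1} − x_{i+1} y_i) is linear in a.
With a=0 it equals 769; the coefficient of a is -1 (from the two edges through A_4).
So -1·a + 769 = 2·385 = 770 ⇒ a = -1.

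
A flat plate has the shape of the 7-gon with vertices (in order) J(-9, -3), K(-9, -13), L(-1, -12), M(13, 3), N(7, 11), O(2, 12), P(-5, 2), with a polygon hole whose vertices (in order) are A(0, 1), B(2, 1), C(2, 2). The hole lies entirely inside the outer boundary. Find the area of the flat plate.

Outer boundary:
J→K: (-9)(-13) − (-9)(-3) = 90
K→L: (-9)(-12) − (-1)(-13) = 95
L→M: (-1)(3) − (13)(-12) = 153
M→N: (13)(11) − (7)(3) = 122
N→O: (7)(12) − (2)(11) = 62
O→P: (2)(2) − (-5)(12) = 64
P→J: (-5)(-3) − (-9)(2) = 33
Σ = 619
Area = |Σ|/2 = 309.5.
Hole:
Apply Gauss's area formula: 2A = Σ (x_i·y_{i+1} − x_{i+1}·y_i), indices taken mod 3.
Σ = (-2) + (2) + (2) = 2
Area = |Σ|/2 = 1.
Net area = 309.5 − 1 = 308.5.

308.5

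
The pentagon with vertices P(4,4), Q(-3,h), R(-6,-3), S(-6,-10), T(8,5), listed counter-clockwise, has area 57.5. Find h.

-1

Write out the shoelace sum; only the two edges meeting at Q involve h:
2·Area = [(4·h − (-3)·4) + ((-3)·(-3) − (-6)·h)] + 104
       = 10·h + 125 = 115
⇒ h = -1.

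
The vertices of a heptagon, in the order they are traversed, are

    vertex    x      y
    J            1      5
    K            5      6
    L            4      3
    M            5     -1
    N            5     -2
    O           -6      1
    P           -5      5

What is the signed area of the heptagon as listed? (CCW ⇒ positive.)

-57

Apply the shoelace formula: 2A = Σ (x_i·y_{i+1} − x_{i+1}·y_i), indices taken mod 7.
Σ = (-19) + (-9) + (-19) + (-5) + (-7) + (-25) + (-30) = -114
Signed area = Σ/2 = -57 (negative ⇒ clockwise traversal).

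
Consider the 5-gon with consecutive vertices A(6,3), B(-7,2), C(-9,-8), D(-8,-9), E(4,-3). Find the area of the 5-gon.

107

A→B: (6)(2) − (-7)(3) = 33
B→C: (-7)(-8) − (-9)(2) = 74
C→D: (-9)(-9) − (-8)(-8) = 17
D→E: (-8)(-3) − (4)(-9) = 60
E→A: (4)(3) − (6)(-3) = 30
Σ = 214
Area = |Σ|/2 = 107.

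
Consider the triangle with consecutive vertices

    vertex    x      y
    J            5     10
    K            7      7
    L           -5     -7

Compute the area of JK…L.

Cross-terms: -35, -14, -15  ⇒  Σ = -64
Area = |Σ|/2 = 32.

32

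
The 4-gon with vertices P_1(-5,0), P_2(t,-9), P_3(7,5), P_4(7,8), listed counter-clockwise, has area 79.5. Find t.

Write out the shoelace sum; only the two edges meeting at P_2 involve t:
2·Area = [((-5)·(-9) − t·0) + (t·5 − 7·(-9))] + 61
       = 5·t + 169 = 159
⇒ t = -2.

-2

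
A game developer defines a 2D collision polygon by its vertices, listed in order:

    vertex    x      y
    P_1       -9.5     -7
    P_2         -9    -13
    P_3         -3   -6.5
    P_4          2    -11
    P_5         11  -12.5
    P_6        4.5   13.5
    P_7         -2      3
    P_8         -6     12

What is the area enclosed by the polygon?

308.625

P_1→P_2: (-9.5)(-13) − (-9)(-7) = 60.5
P_2→P_3: (-9)(-6.5) − (-3)(-13) = 19.5
P_3→P_4: (-3)(-11) − (2)(-6.5) = 46
P_4→P_5: (2)(-12.5) − (11)(-11) = 96
P_5→P_6: (11)(13.5) − (4.5)(-12.5) = 204.75
P_6→P_7: (4.5)(3) − (-2)(13.5) = 40.5
P_7→P_8: (-2)(12) − (-6)(3) = -6
P_8→P_1: (-6)(-7) − (-9.5)(12) = 156
Σ = 617.25
Area = |Σ|/2 = 308.625.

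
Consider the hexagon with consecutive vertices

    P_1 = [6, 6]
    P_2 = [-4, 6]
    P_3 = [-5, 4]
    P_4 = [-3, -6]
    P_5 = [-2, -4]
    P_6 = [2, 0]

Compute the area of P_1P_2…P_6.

68

P_1→P_2: (6)(6) − (-4)(6) = 60
P_2→P_3: (-4)(4) − (-5)(6) = 14
P_3→P_4: (-5)(-6) − (-3)(4) = 42
P_4→P_5: (-3)(-4) − (-2)(-6) = 0
P_5→P_6: (-2)(0) − (2)(-4) = 8
P_6→P_1: (2)(6) − (6)(0) = 12
Σ = 136
Area = |Σ|/2 = 68.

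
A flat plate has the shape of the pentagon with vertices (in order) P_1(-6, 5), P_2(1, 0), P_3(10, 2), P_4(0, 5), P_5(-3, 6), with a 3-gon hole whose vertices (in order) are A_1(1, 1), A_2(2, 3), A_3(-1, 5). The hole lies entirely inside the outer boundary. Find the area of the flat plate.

Outer boundary:
Apply Gauss's area formula: 2A = Σ (x_i·y_{i+1} − x_{i+1}·y_i), indices taken mod 5.
P_1→P_2: (-6)(0) − (1)(5) = -5
P_2→P_3: (1)(2) − (10)(0) = 2
P_3→P_4: (10)(5) − (0)(2) = 50
P_4→P_5: (0)(6) − (-3)(5) = 15
P_5→P_1: (-3)(5) − (-6)(6) = 21
Σ = 83
Area = |Σ|/2 = 41.5.
Hole:
Apply Gauss's area formula: 2A = Σ (x_i·y_{i+1} − x_{i+1}·y_i), indices taken mod 3.
A_1→A_2: (1)(3) − (2)(1) = 1
A_2→A_3: (2)(5) − (-1)(3) = 13
A_3→A_1: (-1)(1) − (1)(5) = -6
Σ = 8
Area = |Σ|/2 = 4.
Net area = 41.5 − 4 = 37.5.

37.5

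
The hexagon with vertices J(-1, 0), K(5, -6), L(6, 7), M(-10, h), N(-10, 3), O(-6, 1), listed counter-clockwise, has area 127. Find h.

8

The doubled signed area Σ (x_i y_{i+1} − x_{i+1} y_i) is linear in h.
With h=0 it equals 126; the coefficient of h is 16 (from the two edges through M).
So 16·h + 126 = 2·127 = 254 ⇒ h = 8.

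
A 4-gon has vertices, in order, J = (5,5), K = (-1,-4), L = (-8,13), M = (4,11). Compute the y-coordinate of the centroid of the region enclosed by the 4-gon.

868/141

Apply the shoelace formula. First the cross-terms c_i = x_i·y_{i+1} − x_{i+1}·y_i:
  -15, -45, -140, -35  ⇒  2A = -235, A = -117.5.
Then Σ (y_i + y_{i+1})·c_i = -4340, so ȳ = -4340 / (6·(-117.5)) = 868/141.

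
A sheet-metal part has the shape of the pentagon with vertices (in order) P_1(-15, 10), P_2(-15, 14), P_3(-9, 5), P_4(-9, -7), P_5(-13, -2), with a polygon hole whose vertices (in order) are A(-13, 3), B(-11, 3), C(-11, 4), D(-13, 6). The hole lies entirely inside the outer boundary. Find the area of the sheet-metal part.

63

Outer boundary:
Apply the shoelace (surveyor's) formula: 2A = Σ (x_i·y_{i+1} − x_{i+1}·y_i), indices taken mod 5.
P_1→P_2: (-15)(14) − (-15)(10) = -60
P_2→P_3: (-15)(5) − (-9)(14) = 51
P_3→P_4: (-9)(-7) − (-9)(5) = 108
P_4→P_5: (-9)(-2) − (-13)(-7) = -73
P_5→P_1: (-13)(10) − (-15)(-2) = -160
Σ = -134
Area = |Σ|/2 = 67.
Hole:
Apply the shoelace formula: 2A = Σ (x_i·y_{i+1} − x_{i+1}·y_i), indices taken mod 4.
A→B: (-13)(3) − (-11)(3) = -6
B→C: (-11)(4) − (-11)(3) = -11
C→D: (-11)(6) − (-13)(4) = -14
D→A: (-13)(3) − (-13)(6) = 39
Σ = 8
Area = |Σ|/2 = 4.
Net area = 67 − 4 = 63.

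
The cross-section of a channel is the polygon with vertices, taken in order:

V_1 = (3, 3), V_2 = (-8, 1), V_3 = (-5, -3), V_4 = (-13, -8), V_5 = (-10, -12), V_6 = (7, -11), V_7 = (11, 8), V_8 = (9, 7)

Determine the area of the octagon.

257.5

Apply the shoelace formula: 2A = Σ (x_i·y_{i+1} − x_{i+1}·y_i), indices taken mod 8.
Σ = (27) + (29) + (1) + (76) + (194) + (177) + (5) + (6) = 515
Area = |Σ|/2 = 257.5.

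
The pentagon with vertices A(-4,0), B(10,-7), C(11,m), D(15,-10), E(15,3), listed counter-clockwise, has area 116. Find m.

The doubled signed area Σ (x_i y_{i+1} − x_{i+1} y_i) is linear in m.
With m=0 it equals 202; the coefficient of m is -5 (from the two edges through C).
So -5·m + 202 = 2·116 = 232 ⇒ m = -6.

-6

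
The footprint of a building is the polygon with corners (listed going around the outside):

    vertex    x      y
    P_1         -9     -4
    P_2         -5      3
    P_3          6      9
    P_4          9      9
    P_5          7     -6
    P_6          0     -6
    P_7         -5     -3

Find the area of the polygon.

Apply Gauss's area formula: 2A = Σ (x_i·y_{i+1} − x_{i+1}·y_i), indices taken mod 7.
Σ = (-47) + (-63) + (-27) + (-117) + (-42) + (-30) + (-7) = -333
Area = |Σ|/2 = 166.5.

166.5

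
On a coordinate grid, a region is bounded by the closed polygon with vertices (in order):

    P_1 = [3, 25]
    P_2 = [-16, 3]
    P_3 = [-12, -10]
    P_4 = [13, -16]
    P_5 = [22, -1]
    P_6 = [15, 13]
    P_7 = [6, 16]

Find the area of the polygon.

915.5

Apply Gauss's area formula: 2A = Σ (x_i·y_{i+1} − x_{i+1}·y_i), indices taken mod 7.
Σ = (409) + (196) + (322) + (339) + (301) + (162) + (102) = 1831
Area = |Σ|/2 = 915.5.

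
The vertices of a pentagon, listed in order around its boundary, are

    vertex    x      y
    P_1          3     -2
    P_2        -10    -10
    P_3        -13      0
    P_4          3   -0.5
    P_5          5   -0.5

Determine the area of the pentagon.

90.5

Apply the shoelace formula: 2A = Σ (x_i·y_{i+1} − x_{i+1}·y_i), indices taken mod 5.
Cross-terms: -50, -130, 6.5, 1, -8.5  ⇒  Σ = -181
Area = |Σ|/2 = 90.5.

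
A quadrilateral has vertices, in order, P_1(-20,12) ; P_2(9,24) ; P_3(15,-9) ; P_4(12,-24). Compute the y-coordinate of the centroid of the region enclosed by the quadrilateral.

Apply Gauss's area formula. First the cross-terms c_i = x_i·y_{i+1} − x_{i+1}·y_i:
  -588, -441, -252, -336  ⇒  2A = -1617, A = -808.5.
Then Σ (y_i + y_{i+1})·c_i = -15435, so ȳ = -15435 / (6·(-808.5)) = 35/11.

35/11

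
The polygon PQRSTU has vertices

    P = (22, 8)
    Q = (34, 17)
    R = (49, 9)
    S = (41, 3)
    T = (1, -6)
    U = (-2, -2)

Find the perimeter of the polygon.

|PQ| = √((12)² + (9)²) = √225 = 15
|QR| = √((15)² + (-8)²) = √289 = 17
|RS| = √((-8)² + (-6)²) = √100 = 10
|ST| = √((-40)² + (-9)²) = √1681 = 41
|TU| = √((-3)² + (4)²) = √25 = 5
|UP| = √((24)² + (10)²) = √676 = 26
Perimeter = 15 + 17 + 10 + 41 + 5 + 26 = 114.

114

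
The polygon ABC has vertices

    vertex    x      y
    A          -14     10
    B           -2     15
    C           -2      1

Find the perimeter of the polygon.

42

|AB| = √((12)² + (5)²) = √169 = 13
|BC| = √((0)² + (-14)²) = √196 = 14
|CA| = √((-12)² + (9)²) = √225 = 15
Perimeter = 13 + 14 + 15 = 42.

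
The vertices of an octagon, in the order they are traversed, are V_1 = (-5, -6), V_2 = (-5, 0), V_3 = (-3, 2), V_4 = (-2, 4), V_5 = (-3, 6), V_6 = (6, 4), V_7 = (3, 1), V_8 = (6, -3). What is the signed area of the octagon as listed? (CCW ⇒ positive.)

Apply the surveyor's formula: 2A = Σ (x_i·y_{i+1} − x_{i+1}·y_i), indices taken mod 8.
V_1→V_2: (-5)(0) − (-5)(-6) = -30
V_2→V_3: (-5)(2) − (-3)(0) = -10
V_3→V_4: (-3)(4) − (-2)(2) = -8
V_4→V_5: (-2)(6) − (-3)(4) = 0
V_5→V_6: (-3)(4) − (6)(6) = -48
V_6→V_7: (6)(1) − (3)(4) = -6
V_7→V_8: (3)(-3) − (6)(1) = -15
V_8→V_1: (6)(-6) − (-5)(-3) = -51
Σ = -168
Signed area = Σ/2 = -84 (negative ⇒ clockwise traversal).

-84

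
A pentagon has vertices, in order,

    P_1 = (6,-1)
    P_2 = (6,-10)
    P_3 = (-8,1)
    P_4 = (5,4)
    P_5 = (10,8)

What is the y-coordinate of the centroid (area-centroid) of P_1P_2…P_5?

Apply the surveyor's formula. First the cross-terms c_i = x_i·y_{i+1} − x_{i+1}·y_i:
  -54, -74, -37, 0, -58  ⇒  2A = -223, A = -111.5.
Then Σ (y_i + y_{i+1})·c_i = 669, so ȳ = 669 / (6·(-111.5)) = -1.

-1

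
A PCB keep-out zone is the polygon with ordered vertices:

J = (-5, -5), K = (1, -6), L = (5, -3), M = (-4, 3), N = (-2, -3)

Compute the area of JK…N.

39

Apply the shoelace (surveyor's) formula: 2A = Σ (x_i·y_{i+1} − x_{i+1}·y_i), indices taken mod 5.
Cross-terms: 35, 27, 3, 18, -5  ⇒  Σ = 78
Area = |Σ|/2 = 39.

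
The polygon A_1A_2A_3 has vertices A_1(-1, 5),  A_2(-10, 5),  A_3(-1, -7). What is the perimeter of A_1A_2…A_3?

36

|A_1A_2| = √((-9)² + (0)²) = √81 = 9
|A_2A_3| = √((9)² + (-12)²) = √225 = 15
|A_3A_1| = √((0)² + (12)²) = √144 = 12
Perimeter = 9 + 15 + 12 = 36.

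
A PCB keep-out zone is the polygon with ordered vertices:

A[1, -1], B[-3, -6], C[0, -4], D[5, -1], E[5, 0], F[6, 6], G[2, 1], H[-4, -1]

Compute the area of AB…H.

Apply the shoelace formula: 2A = Σ (x_i·y_{i+1} − x_{i+1}·y_i), indices taken mod 8.
Σ = (-9) + (12) + (20) + (5) + (30) + (-6) + (2) + (5) = 59
Area = |Σ|/2 = 29.5.

29.5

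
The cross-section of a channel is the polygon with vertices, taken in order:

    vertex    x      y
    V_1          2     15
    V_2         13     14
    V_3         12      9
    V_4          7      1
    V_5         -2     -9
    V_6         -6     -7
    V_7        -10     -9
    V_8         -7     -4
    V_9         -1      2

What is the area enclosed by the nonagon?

Apply the shoelace formula: 2A = Σ (x_i·y_{i+1} − x_{i+1}·y_i), indices taken mod 9.
Σ = (-167) + (-51) + (-51) + (-61) + (-40) + (-16) + (-23) + (-18) + (-19) = -446
Area = |Σ|/2 = 223.

223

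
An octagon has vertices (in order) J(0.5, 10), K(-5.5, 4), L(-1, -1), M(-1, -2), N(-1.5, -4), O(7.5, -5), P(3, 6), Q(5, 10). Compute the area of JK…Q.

105.5

Cross-terms: 57, 9.5, 1, 1, 37.5, 60, 0, 45  ⇒  Σ = 211
Area = |Σ|/2 = 105.5.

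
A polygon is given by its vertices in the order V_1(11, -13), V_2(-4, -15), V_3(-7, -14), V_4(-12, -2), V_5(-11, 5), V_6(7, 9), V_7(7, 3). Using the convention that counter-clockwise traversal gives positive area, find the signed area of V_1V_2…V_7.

Apply Gauss's area formula: 2A = Σ (x_i·y_{i+1} − x_{i+1}·y_i), indices taken mod 7.
V_1→V_2: (11)(-15) − (-4)(-13) = -217
V_2→V_3: (-4)(-14) − (-7)(-15) = -49
V_3→V_4: (-7)(-2) − (-12)(-14) = -154
V_4→V_5: (-12)(5) − (-11)(-2) = -82
V_5→V_6: (-11)(9) − (7)(5) = -134
V_6→V_7: (7)(3) − (7)(9) = -42
V_7→V_1: (7)(-13) − (11)(3) = -124
Σ = -802
Signed area = Σ/2 = -401 (negative ⇒ clockwise traversal).

-401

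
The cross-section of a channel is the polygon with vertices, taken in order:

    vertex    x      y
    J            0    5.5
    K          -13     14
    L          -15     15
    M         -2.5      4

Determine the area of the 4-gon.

Cross-terms: 71.5, 15, -22.5, -13.75  ⇒  Σ = 50.25
Area = |Σ|/2 = 25.125.

25.125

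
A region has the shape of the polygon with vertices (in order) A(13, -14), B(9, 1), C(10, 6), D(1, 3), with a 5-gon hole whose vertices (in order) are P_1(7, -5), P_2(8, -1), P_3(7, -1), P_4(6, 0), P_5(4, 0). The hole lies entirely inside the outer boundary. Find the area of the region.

68

Outer boundary:
Σ = (139) + (44) + (24) + (-53) = 154
Area = |Σ|/2 = 77.
Hole:
Apply the surveyor's formula: 2A = Σ (x_i·y_{i+1} − x_{i+1}·y_i), indices taken mod 5.
P_1→P_2: (7)(-1) − (8)(-5) = 33
P_2→P_3: (8)(-1) − (7)(-1) = -1
P_3→P_4: (7)(0) − (6)(-1) = 6
P_4→P_5: (6)(0) − (4)(0) = 0
P_5→P_1: (4)(-5) − (7)(0) = -20
Σ = 18
Area = |Σ|/2 = 9.
Net area = 77 − 9 = 68.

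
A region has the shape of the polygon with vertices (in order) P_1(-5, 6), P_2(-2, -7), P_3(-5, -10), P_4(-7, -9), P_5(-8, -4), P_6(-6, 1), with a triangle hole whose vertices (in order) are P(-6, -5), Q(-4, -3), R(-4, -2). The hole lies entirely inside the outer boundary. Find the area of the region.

49

Outer boundary:
Σ = (47) + (-15) + (-25) + (-44) + (-32) + (-31) = -100
Area = |Σ|/2 = 50.
Hole:
Apply the shoelace formula: 2A = Σ (x_i·y_{i+1} − x_{i+1}·y_i), indices taken mod 3.
Cross-terms: -2, -4, 8  ⇒  Σ = 2
Area = |Σ|/2 = 1.
Net area = 50 − 1 = 49.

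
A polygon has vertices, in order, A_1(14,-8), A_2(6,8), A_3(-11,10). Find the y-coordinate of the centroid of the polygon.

Apply the shoelace formula. First the cross-terms c_i = x_i·y_{i+1} − x_{i+1}·y_i:
  160, 148, -52  ⇒  2A = 256, A = 128.
Then Σ (y_i + y_{i+1})·c_i = 2560, so ȳ = 2560 / (6·128) = 10/3.

10/3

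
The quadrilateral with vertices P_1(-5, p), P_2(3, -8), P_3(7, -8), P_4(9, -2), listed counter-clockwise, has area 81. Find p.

The doubled signed area Σ (x_i y_{i+1} − x_{i+1} y_i) is linear in p.
With p=0 it equals 120; the coefficient of p is 6 (from the two edges through P_1).
So 6·p + 120 = 2·81 = 162 ⇒ p = 7.

7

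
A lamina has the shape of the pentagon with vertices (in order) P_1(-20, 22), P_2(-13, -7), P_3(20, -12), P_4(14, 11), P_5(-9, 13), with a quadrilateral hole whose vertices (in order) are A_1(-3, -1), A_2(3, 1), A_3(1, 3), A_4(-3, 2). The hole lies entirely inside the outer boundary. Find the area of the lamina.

712.5

Outer boundary:
Apply the shoelace (surveyor's) formula: 2A = Σ (x_i·y_{i+1} − x_{i+1}·y_i), indices taken mod 5.
Cross-terms: 426, 296, 388, 281, 62  ⇒  Σ = 1453
Area = |Σ|/2 = 726.5.
Hole:
Apply Gauss's area formula: 2A = Σ (x_i·y_{i+1} − x_{i+1}·y_i), indices taken mod 4.
Cross-terms: 0, 8, 11, 9  ⇒  Σ = 28
Area = |Σ|/2 = 14.
Net area = 726.5 − 14 = 712.5.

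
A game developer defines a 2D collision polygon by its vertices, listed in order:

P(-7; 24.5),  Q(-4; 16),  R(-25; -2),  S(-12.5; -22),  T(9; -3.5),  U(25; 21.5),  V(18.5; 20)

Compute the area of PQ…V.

Σ = (-14) + (408) + (525) + (241.75) + (281) + (102.25) + (593.25) = 2137.25
Area = |Σ|/2 = 1068.625.

1068.625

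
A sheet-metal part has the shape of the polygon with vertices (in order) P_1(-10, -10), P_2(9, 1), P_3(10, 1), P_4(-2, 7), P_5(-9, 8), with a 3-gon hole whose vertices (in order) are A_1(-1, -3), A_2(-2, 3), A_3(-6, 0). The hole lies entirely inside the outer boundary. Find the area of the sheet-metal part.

Outer boundary:
P_1→P_2: (-10)(1) − (9)(-10) = 80
P_2→P_3: (9)(1) − (10)(1) = -1
P_3→P_4: (10)(7) − (-2)(1) = 72
P_4→P_5: (-2)(8) − (-9)(7) = 47
P_5→P_1: (-9)(-10) − (-10)(8) = 170
Σ = 368
Area = |Σ|/2 = 184.
Hole:
Cross-terms: -9, 18, 18  ⇒  Σ = 27
Area = |Σ|/2 = 13.5.
Net area = 184 − 13.5 = 170.5.

170.5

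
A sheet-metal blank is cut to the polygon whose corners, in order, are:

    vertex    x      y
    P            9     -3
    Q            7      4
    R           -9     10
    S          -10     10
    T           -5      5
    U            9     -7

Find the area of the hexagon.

99.5

Σ = (57) + (106) + (10) + (0) + (-10) + (36) = 199
Area = |Σ|/2 = 99.5.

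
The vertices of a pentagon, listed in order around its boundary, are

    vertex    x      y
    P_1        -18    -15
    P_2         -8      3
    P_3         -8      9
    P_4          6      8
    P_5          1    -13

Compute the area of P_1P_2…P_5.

337.5

Apply the shoelace (surveyor's) formula: 2A = Σ (x_i·y_{i+1} − x_{i+1}·y_i), indices taken mod 5.
Σ = (-174) + (-48) + (-118) + (-86) + (-249) = -675
Area = |Σ|/2 = 337.5.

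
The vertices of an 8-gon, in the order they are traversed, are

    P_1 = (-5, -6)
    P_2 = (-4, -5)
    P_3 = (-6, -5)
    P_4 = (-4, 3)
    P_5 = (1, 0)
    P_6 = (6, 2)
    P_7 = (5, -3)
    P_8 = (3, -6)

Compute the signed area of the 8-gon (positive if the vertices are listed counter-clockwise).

Σ = (1) + (-10) + (-38) + (-3) + (2) + (-28) + (-21) + (-48) = -145
Signed area = Σ/2 = -72.5 (negative ⇒ clockwise traversal).

-72.5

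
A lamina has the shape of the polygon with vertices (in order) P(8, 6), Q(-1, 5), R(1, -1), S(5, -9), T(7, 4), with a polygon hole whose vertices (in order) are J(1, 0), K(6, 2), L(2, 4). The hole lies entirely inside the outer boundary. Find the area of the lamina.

Outer boundary:
Apply the shoelace formula: 2A = Σ (x_i·y_{i+1} − x_{i+1}·y_i), indices taken mod 5.
Σ = (46) + (-4) + (-4) + (83) + (10) = 131
Area = |Σ|/2 = 65.5.
Hole:
Apply the shoelace (surveyor's) formula: 2A = Σ (x_i·y_{i+1} − x_{i+1}·y_i), indices taken mod 3.
Σ = (2) + (20) + (-4) = 18
Area = |Σ|/2 = 9.
Net area = 65.5 − 9 = 56.5.

56.5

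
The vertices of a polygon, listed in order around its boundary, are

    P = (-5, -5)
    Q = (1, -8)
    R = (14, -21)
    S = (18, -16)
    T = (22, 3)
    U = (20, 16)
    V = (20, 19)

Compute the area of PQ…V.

Σ = (45) + (91) + (154) + (406) + (292) + (60) + (-5) = 1043
Area = |Σ|/2 = 521.5.

521.5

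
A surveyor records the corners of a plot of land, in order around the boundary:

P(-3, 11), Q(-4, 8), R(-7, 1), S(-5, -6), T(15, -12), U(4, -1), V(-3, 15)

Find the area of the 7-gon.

Σ = (20) + (52) + (47) + (150) + (33) + (57) + (12) = 371
Area = |Σ|/2 = 185.5.

185.5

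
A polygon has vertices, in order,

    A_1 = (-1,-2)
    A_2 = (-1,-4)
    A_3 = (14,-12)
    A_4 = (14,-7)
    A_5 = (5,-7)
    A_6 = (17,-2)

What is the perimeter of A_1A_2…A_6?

|A_1A_2| = √((0)² + (-2)²) = √4 = 2
|A_2A_3| = √((15)² + (-8)²) = √289 = 17
|A_3A_4| = √((0)² + (5)²) = √25 = 5
|A_4A_5| = √((-9)² + (0)²) = √81 = 9
|A_5A_6| = √((12)² + (5)²) = √169 = 13
|A_6A_1| = √((-18)² + (0)²) = √324 = 18
Perimeter = 2 + 17 + 5 + 9 + 13 + 18 = 64.

64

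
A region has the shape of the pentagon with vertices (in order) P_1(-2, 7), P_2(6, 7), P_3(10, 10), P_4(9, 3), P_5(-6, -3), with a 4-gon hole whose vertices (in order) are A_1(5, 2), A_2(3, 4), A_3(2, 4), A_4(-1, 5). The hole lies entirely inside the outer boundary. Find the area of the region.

Outer boundary:
Cross-terms: -56, -10, -60, -9, -48  ⇒  Σ = -183
Area = |Σ|/2 = 91.5.
Hole:
Apply Gauss's area formula: 2A = Σ (x_i·y_{i+1} − x_{i+1}·y_i), indices taken mod 4.
Σ = (14) + (4) + (14) + (-27) = 5
Area = |Σ|/2 = 2.5.
Net area = 91.5 − 2.5 = 89.

89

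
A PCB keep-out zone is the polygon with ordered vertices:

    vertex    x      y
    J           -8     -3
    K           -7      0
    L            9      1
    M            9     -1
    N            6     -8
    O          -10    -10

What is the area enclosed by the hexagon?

Apply the shoelace (surveyor's) formula: 2A = Σ (x_i·y_{i+1} − x_{i+1}·y_i), indices taken mod 6.
Σ = (-21) + (-7) + (-18) + (-66) + (-140) + (-50) = -302
Area = |Σ|/2 = 151.

151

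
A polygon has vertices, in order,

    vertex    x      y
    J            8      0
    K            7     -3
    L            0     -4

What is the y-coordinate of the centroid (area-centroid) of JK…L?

-7/3

Apply the surveyor's formula. First the cross-terms c_i = x_i·y_{i+1} − x_{i+1}·y_i:
  -24, -28, 32  ⇒  2A = -20, A = -10.
Then Σ (y_i + y_{i+1})·c_i = 140, so ȳ = 140 / (6·(-10)) = -7/3.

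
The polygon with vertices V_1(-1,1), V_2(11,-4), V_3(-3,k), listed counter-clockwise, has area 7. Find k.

The doubled signed area Σ (x_i y_{i+1} − x_{i+1} y_i) is linear in k.
With k=0 it equals -22; the coefficient of k is 12 (from the two edges through V_3).
So 12·k + -22 = 2·7 = 14 ⇒ k = 3.

3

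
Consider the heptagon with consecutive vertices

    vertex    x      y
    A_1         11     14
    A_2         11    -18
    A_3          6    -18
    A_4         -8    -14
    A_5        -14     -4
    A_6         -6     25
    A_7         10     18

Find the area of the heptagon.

812

Apply Gauss's area formula: 2A = Σ (x_i·y_{i+1} − x_{i+1}·y_i), indices taken mod 7.
Σ = (-352) + (-90) + (-228) + (-164) + (-374) + (-358) + (-58) = -1624
Area = |Σ|/2 = 812.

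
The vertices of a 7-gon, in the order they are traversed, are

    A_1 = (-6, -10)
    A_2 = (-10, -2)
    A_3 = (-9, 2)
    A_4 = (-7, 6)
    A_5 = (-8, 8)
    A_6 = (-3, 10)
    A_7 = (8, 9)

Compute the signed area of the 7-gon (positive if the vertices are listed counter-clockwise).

-181.5

Cross-terms: -88, -38, -40, -8, -56, -107, -26  ⇒  Σ = -363
Signed area = Σ/2 = -181.5 (negative ⇒ clockwise traversal).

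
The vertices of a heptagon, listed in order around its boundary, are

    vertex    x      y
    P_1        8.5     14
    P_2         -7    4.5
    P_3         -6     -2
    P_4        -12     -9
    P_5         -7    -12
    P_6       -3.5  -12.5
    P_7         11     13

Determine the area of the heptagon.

Apply Gauss's area formula: 2A = Σ (x_i·y_{i+1} − x_{i+1}·y_i), indices taken mod 7.
Cross-terms: 136.25, 41, 30, 81, 45.5, 92, 43.5  ⇒  Σ = 469.25
Area = |Σ|/2 = 234.625.

234.625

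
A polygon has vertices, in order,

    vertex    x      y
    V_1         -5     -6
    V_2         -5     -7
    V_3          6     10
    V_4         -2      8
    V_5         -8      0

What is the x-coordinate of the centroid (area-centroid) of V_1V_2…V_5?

-350/177

Apply Gauss's area formula. First the cross-terms c_i = x_i·y_{i+1} − x_{i+1}·y_i:
  5, -8, 68, 64, 48  ⇒  2A = 177, A = 88.5.
Then Σ (x_i + x_{i+1})·c_i = -1050, so x̄ = -1050 / (6·88.5) = -350/177.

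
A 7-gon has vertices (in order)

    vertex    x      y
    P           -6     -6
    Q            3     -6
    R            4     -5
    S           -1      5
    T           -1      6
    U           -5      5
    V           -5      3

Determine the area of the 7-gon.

80

Apply the shoelace formula: 2A = Σ (x_i·y_{i+1} − x_{i+1}·y_i), indices taken mod 7.
Cross-terms: 54, 9, 15, -1, 25, 10, 48  ⇒  Σ = 160
Area = |Σ|/2 = 80.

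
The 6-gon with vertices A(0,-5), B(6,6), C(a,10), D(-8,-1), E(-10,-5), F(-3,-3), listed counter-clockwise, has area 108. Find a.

2

Write out the shoelace sum; only the two edges meeting at C involve a:
2·Area = [(6·10 − a·6) + (a·(-1) − (-8)·10)] + 90
       = -7·a + 230 = 216
⇒ a = 2.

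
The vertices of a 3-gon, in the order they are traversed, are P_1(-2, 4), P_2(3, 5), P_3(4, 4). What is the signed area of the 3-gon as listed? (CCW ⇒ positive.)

Cross-terms: -22, -8, 24  ⇒  Σ = -6
Signed area = Σ/2 = -3 (negative ⇒ clockwise traversal).

-3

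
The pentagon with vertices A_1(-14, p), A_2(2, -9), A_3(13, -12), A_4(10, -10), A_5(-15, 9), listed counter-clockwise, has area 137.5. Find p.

Write out the shoelace sum; only the two edges meeting at A_1 involve p:
2·Area = [((-15)·p − (-14)·9) + ((-14)·(-9) − 2·p)] + 23
       = -17·p + 275 = 275
⇒ p = 0.

0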